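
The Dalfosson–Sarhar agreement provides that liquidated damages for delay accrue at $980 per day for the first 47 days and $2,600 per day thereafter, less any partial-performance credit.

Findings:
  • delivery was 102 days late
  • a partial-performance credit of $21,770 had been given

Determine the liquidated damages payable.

$167,290

First 47 days: 47 × $980 = $46,060
Remaining days: (102 − 47) × $2,600 = $143,000
Accrued per-day damages: $46,060 + $143,000 = $189,060
Less partial-performance credit: $189,060 − $21,770 = $167,290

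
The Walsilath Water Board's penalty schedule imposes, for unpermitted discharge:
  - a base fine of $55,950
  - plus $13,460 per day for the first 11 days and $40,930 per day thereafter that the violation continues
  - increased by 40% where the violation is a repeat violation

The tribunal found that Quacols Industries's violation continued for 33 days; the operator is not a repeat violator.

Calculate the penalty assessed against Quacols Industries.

$1,104,470

First 11 days: 11 × $13,460 = $148,060
Remaining days: (33 − 11) × $40,930 = $900,460
Per-day component: $148,060 + $900,460 = $1,048,520
Base plus per-day: $55,950 + $1,048,520 = $1,104,470
The operator is not a repeat violator: no 40% increase.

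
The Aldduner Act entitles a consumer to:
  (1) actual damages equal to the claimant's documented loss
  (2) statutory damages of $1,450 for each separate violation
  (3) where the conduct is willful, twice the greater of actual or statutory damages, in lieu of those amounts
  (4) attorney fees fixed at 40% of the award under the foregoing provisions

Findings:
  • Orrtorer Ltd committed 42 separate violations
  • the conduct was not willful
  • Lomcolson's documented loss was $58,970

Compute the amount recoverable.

Statutory damages: 42 × $1,450 = $60,900
Conduct not willful: the in-lieu enhancement does not apply.
Actual plus statutory damages: $58,970 + $60,900 = $119,870
Attorney fees: 40% of $119,870 = $47,948
Total recovery: $119,870 + $47,948 = $167,818

$167,818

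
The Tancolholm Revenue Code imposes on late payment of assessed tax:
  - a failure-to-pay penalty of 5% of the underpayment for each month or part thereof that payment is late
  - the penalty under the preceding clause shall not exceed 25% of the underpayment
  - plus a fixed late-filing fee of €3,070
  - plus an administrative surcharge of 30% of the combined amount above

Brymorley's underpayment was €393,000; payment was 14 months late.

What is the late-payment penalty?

Accrued rate: 5% × 14 = 70%, capped at 25% → 25%
Failure-to-pay penalty: 25% of €393,000 = €98,250
Penalty before surcharge: €98,250 + €3,070 = €101,320
Administrative surcharge: 30% of €101,320 = €30,396
Total penalty: €101,320 + €30,396 = €131,716

Penalty: €131,716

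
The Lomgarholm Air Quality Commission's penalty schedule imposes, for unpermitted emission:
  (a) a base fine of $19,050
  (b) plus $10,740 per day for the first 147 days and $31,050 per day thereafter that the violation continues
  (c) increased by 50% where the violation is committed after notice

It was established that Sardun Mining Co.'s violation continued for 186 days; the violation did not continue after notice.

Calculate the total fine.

$2,808,780

First 147 days: 147 × $10,740 = $1,578,780
Remaining days: (186 − 147) × $31,050 = $1,210,950
Per-day component: $1,578,780 + $1,210,950 = $2,789,730
Base plus per-day: $19,050 + $2,789,730 = $2,808,780
The violation did not continue after notice: no 50% increase.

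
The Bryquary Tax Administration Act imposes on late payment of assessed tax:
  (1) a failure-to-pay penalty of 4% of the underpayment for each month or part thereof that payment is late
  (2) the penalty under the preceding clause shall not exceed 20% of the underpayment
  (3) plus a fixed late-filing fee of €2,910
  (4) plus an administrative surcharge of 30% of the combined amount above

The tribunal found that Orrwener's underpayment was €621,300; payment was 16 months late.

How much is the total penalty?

Accrued rate: 4% × 16 = 64%, capped at 20% → 20%
Failure-to-pay penalty: 20% of €621,300 = €124,260
Penalty before surcharge: €124,260 + €2,910 = €127,170
Administrative surcharge: 30% of €127,170 = €38,151
Total penalty: €127,170 + €38,151 = €165,321

€165,321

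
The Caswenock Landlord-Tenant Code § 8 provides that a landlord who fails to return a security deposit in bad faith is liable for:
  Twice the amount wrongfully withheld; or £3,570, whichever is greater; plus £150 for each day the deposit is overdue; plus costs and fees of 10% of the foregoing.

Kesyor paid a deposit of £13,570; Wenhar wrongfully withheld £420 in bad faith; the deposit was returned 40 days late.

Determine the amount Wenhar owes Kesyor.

Doubled: 2 × £420 = £840
Minimum £3,570: £840 is below the minimum → £3,570
Late-return penalty: 40 × £150 = £6,000
Damages plus late penalty: £3,570 + £6,000 = £9,570
Costs and fees: 10% of £9,570 = £957
Total recovery: £9,570 + £957 = £10,527

£10,527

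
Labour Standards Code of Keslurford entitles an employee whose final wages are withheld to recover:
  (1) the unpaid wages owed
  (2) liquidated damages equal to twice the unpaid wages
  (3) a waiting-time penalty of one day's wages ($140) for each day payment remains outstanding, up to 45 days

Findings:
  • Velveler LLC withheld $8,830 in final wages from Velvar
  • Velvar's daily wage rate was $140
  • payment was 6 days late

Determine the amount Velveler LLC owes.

$27,330

Doubled: 2 × $8,830 = $17,660
Penalty days: min(6, 45) = 6
Waiting-time penalty: 6 × $140 = $840
Total award: $8,830 + $17,660 + $840 = $27,330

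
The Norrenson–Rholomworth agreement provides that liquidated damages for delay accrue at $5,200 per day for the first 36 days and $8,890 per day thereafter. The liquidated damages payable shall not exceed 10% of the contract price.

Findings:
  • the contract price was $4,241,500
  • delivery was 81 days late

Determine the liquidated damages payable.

$424,150

First 36 days: 36 × $5,200 = $187,200
Remaining days: (81 − 36) × $8,890 = $400,050
Accrued per-day damages: $187,200 + $400,050 = $587,250
Cap: 10% of $4,241,500 = $424,150
Cap at $424,150: $587,250 exceeds the cap → $424,150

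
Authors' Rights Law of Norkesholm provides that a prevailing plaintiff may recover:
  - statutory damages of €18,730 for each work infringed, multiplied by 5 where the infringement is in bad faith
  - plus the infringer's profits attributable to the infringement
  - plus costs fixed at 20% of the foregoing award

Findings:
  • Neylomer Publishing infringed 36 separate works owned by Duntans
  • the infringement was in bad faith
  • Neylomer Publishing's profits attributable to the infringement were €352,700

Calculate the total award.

Statutory damages: 36 × €18,730 = €674,280
Multiplied by 5: 5 × €674,280 = €3,371,400
Combined award: €3,371,400 + €352,700 = €3,724,100
Costs: 20% of €3,724,100 = €744,820
Award plus costs: €3,724,100 + €744,820 = €4,468,920

€4,468,920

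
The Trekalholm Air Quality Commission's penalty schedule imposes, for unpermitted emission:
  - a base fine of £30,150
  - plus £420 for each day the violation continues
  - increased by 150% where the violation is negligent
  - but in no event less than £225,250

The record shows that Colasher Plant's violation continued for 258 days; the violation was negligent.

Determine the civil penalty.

£346,275

Per-day component: 258 × £420 = £108,360
Base plus per-day: £30,150 + £108,360 = £138,510
Enhancement: 150% of £138,510 = £207,765
Enhanced fine: £138,510 + £207,765 = £346,275
Minimum £225,250: £346,275 meets the minimum, no increase.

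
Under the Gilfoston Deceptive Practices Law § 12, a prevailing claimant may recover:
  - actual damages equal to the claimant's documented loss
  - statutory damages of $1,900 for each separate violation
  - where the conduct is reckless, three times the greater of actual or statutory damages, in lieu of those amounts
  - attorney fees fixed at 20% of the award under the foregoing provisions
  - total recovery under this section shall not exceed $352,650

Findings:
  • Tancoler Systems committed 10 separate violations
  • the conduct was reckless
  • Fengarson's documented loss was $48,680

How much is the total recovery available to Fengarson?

Statutory damages: 10 × $1,900 = $19,000
Greater of actual damages ($48,680) or statutory damages ($19,000): $48,680
Trebled: 3 × $48,680 = $146,040
Attorney fees: 20% of $146,040 = $29,208
Total before cap: $146,040 + $29,208 = $175,248
Cap at $352,650: $175,248 is within the cap, no reduction.

$175,248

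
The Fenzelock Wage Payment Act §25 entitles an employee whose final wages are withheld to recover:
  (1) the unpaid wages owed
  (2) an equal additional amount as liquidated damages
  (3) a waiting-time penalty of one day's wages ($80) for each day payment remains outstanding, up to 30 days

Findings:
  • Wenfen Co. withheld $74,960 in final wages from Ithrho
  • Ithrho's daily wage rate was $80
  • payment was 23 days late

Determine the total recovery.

Liquidated damages (equal amount): $74,960
Penalty days: min(23, 30) = 23
Waiting-time penalty: 23 × $80 = $1,840
Total award: $74,960 + $74,960 + $1,840 = $151,760

$151,760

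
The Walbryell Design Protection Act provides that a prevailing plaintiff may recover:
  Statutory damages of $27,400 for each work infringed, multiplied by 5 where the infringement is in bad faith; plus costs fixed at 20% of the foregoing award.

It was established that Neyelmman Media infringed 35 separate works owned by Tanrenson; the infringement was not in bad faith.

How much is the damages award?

Statutory damages: 35 × $27,400 = $959,000
Infringement not in bad faith: no ×5 enhancement.
Costs: 20% of $959,000 = $191,800
Award plus costs: $959,000 + $191,800 = $1,150,800

Award: $1,150,800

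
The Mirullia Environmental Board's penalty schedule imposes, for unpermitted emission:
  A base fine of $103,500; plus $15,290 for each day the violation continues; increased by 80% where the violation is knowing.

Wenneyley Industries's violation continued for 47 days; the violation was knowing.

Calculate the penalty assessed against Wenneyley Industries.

$1,479,834

Per-day component: 47 × $15,290 = $718,630
Base plus per-day: $103,500 + $718,630 = $822,130
Enhancement: 80% of $822,130 = $657,704
Enhanced fine: $822,130 + $657,704 = $1,479,834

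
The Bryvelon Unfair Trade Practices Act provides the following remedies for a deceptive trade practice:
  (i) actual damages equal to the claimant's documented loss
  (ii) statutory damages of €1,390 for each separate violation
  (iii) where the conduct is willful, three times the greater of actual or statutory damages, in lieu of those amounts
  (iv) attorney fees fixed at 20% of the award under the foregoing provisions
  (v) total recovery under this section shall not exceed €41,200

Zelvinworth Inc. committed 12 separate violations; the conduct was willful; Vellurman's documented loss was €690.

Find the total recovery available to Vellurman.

Statutory damages: 12 × €1,390 = €16,680
Greater of actual damages (€690) or statutory damages (€16,680): €16,680
Trebled: 3 × €16,680 = €50,040
Attorney fees: 20% of €50,040 = €10,008
Total before cap: €50,040 + €10,008 = €60,048
Cap at €41,200: €60,048 exceeds the cap → €41,200

Total recovery: €41,200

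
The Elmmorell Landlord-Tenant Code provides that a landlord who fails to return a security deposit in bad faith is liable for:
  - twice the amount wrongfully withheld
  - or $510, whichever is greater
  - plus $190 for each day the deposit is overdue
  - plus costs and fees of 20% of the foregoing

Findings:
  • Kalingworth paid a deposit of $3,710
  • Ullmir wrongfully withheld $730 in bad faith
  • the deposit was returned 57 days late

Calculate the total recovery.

Doubled: 2 × $730 = $1,460
Minimum $510: $1,460 meets the minimum, no increase.
Late-return penalty: 57 × $190 = $10,830
Damages plus late penalty: $1,460 + $10,830 = $12,290
Costs and fees: 20% of $12,290 = $2,458
Total recovery: $12,290 + $2,458 = $14,748

$14,748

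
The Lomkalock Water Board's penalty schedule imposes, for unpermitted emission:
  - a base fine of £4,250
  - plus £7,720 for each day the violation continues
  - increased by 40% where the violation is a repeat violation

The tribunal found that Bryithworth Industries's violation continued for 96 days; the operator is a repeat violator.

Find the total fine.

£1,043,518

Per-day component: 96 × £7,720 = £741,120
Base plus per-day: £4,250 + £741,120 = £745,370
Enhancement: 40% of £745,370 = £298,148
Enhanced fine: £745,370 + £298,148 = £1,043,518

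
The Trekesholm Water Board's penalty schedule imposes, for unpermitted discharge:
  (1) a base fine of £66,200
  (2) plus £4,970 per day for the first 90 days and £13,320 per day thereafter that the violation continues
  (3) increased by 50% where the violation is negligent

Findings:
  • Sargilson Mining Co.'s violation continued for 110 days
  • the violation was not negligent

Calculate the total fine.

First 90 days: 90 × £4,970 = £447,300
Remaining days: (110 − 90) × £13,320 = £266,400
Per-day component: £447,300 + £266,400 = £713,700
Base plus per-day: £66,200 + £713,700 = £779,900
The violation was not negligent: no 50% increase.

£779,900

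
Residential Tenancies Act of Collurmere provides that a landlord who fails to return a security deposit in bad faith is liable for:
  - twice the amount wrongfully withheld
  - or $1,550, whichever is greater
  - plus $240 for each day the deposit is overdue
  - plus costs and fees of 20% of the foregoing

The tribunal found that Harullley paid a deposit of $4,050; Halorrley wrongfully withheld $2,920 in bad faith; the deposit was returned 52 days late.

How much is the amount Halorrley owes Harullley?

Doubled: 2 × $2,920 = $5,840
Minimum $1,550: $5,840 meets the minimum, no increase.
Late-return penalty: 52 × $240 = $12,480
Damages plus late penalty: $5,840 + $12,480 = $18,320
Costs and fees: 20% of $18,320 = $3,664
Total recovery: $18,320 + $3,664 = $21,984

$21,984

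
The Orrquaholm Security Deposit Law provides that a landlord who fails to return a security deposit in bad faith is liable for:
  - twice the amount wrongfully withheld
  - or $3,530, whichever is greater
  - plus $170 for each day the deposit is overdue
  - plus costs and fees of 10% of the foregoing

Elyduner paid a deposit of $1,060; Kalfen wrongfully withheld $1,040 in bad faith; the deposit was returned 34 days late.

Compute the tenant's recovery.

$10,241

Doubled: 2 × $1,040 = $2,080
Minimum $3,530: $2,080 is below the minimum → $3,530
Late-return penalty: 34 × $170 = $5,780
Damages plus late penalty: $3,530 + $5,780 = $9,310
Costs and fees: 10% of $9,310 = $931
Total recovery: $9,310 + $931 = $10,241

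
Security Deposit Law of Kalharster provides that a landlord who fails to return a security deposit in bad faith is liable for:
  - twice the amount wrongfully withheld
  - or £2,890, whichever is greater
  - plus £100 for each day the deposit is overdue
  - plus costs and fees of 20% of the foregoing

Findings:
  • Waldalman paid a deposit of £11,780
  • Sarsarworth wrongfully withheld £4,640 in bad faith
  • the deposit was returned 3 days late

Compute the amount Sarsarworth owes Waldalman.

Recovery: £11,496

Doubled: 2 × £4,640 = £9,280
Minimum £2,890: £9,280 meets the minimum, no increase.
Late-return penalty: 3 × £100 = £300
Damages plus late penalty: £9,280 + £300 = £9,580
Costs and fees: 20% of £9,580 = £1,916
Total recovery: £9,580 + £1,916 = £11,496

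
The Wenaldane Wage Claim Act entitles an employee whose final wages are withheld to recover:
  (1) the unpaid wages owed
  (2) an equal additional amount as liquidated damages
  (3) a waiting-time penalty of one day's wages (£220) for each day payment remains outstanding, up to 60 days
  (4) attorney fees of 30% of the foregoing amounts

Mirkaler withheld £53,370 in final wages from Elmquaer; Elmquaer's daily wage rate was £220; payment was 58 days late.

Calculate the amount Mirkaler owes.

Liquidated damages (equal amount): £53,370
Penalty days: min(58, 60) = 58
Waiting-time penalty: 58 × £220 = £12,760
Subtotal: £53,370 + £53,370 + £12,760 = £119,500
Attorney fees: 30% of £119,500 = £35,850
Total award: £119,500 + £35,850 = £155,350

£155,350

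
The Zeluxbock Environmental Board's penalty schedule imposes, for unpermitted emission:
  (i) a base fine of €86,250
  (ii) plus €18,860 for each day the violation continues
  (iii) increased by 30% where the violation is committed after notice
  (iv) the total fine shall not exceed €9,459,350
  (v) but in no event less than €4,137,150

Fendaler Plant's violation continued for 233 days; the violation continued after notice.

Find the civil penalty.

Civil penalty: €5,824,819

Per-day component: 233 × €18,860 = €4,394,380
Base plus per-day: €86,250 + €4,394,380 = €4,480,630
Enhancement: 30% of €4,480,630 = €1,344,189
Enhanced fine: €4,480,630 + €1,344,189 = €5,824,819
Cap at €9,459,350: €5,824,819 is within the cap, no reduction.
Minimum €4,137,150: €5,824,819 meets the minimum, no increase.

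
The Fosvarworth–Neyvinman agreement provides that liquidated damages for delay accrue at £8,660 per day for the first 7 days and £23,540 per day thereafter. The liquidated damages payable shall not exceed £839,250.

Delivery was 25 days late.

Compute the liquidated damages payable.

£484,340

First 7 days: 7 × £8,660 = £60,620
Remaining days: (25 − 7) × £23,540 = £423,720
Accrued per-day damages: £60,620 + £423,720 = £484,340
Cap at £839,250: £484,340 is within the cap, no reduction.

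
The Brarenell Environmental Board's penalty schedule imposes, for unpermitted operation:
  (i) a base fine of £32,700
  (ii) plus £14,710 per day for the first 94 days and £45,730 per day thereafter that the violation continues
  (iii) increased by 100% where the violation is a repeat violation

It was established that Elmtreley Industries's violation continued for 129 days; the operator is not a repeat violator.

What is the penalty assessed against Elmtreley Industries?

First 94 days: 94 × £14,710 = £1,382,740
Remaining days: (129 − 94) × £45,730 = £1,600,550
Per-day component: £1,382,740 + £1,600,550 = £2,983,290
Base plus per-day: £32,700 + £2,983,290 = £3,015,990
The operator is not a repeat violator: no 100% increase.

£3,015,990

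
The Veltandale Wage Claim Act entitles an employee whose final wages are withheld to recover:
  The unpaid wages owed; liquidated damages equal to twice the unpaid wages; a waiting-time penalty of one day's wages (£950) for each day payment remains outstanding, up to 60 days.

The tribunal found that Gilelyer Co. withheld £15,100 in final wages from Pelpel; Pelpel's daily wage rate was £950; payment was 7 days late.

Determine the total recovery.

£51,950

Doubled: 2 × £15,100 = £30,200
Penalty days: min(7, 60) = 7
Waiting-time penalty: 7 × £950 = £6,650
Total award: £15,100 + £30,200 + £6,650 = £51,950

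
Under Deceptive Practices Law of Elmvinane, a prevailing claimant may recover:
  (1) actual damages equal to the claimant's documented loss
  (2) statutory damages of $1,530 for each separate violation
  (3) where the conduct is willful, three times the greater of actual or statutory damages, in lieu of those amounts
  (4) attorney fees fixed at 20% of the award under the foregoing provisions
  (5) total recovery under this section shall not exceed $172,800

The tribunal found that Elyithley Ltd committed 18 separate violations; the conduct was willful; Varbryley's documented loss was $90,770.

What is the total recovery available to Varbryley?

Statutory damages: 18 × $1,530 = $27,540
Greater of actual damages ($90,770) or statutory damages ($27,540): $90,770
Trebled: 3 × $90,770 = $272,310
Attorney fees: 20% of $272,310 = $54,462
Total before cap: $272,310 + $54,462 = $326,772
Cap at $172,800: $326,772 exceeds the cap → $172,800

Total recovery: $172,800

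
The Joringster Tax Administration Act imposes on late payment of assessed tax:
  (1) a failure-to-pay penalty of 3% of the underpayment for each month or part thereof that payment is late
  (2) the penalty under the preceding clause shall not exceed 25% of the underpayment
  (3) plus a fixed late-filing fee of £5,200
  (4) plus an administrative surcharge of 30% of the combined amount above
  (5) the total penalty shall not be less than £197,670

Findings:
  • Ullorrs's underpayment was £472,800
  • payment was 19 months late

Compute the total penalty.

Accrued rate: 3% × 19 = 57%, capped at 25% → 25%
Failure-to-pay penalty: 25% of £472,800 = £118,200
Penalty before surcharge: £118,200 + £5,200 = £123,400
Administrative surcharge: 30% of £123,400 = £37,020
Total penalty: £123,400 + £37,020 = £160,420
Minimum £197,670: £160,420 is below the minimum → £197,670

Penalty: £197,670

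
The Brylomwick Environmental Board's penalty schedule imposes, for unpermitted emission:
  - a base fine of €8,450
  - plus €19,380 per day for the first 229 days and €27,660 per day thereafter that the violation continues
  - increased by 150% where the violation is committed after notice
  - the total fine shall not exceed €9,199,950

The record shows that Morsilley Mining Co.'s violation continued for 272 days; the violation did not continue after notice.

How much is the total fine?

€5,635,850

First 229 days: 229 × €19,380 = €4,438,020
Remaining days: (272 − 229) × €27,660 = €1,189,380
Per-day component: €4,438,020 + €1,189,380 = €5,627,400
Base plus per-day: €8,450 + €5,627,400 = €5,635,850
The violation did not continue after notice: no 150% increase.
Cap at €9,199,950: €5,635,850 is within the cap, no reduction.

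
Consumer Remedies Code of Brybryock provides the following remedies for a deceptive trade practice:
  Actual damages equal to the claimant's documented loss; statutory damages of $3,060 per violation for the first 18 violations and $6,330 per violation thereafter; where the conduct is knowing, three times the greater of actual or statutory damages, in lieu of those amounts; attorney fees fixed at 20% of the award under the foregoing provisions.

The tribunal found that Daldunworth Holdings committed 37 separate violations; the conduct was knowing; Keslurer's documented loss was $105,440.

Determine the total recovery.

$631,260

First 18 violations: 18 × $3,060 = $55,080
Remaining violations: (37 − 18) × $6,330 = $120,270
Statutory damages: $55,080 + $120,270 = $175,350
Greater of actual damages ($105,440) or statutory damages ($175,350): $175,350
Trebled: 3 × $175,350 = $526,050
Attorney fees: 20% of $526,050 = $105,210
Total recovery: $526,050 + $105,210 = $631,260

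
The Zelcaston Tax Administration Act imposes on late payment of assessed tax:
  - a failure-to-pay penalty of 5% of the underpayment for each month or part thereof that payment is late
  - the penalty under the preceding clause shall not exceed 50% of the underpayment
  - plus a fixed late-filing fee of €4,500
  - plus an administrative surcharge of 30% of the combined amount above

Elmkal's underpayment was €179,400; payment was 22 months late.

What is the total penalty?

€122,460

Accrued rate: 5% × 22 = 110%, capped at 50% → 50%
Failure-to-pay penalty: 50% of €179,400 = €89,700
Penalty before surcharge: €89,700 + €4,500 = €94,200
Administrative surcharge: 30% of €94,200 = €28,260
Total penalty: €94,200 + €28,260 = €122,460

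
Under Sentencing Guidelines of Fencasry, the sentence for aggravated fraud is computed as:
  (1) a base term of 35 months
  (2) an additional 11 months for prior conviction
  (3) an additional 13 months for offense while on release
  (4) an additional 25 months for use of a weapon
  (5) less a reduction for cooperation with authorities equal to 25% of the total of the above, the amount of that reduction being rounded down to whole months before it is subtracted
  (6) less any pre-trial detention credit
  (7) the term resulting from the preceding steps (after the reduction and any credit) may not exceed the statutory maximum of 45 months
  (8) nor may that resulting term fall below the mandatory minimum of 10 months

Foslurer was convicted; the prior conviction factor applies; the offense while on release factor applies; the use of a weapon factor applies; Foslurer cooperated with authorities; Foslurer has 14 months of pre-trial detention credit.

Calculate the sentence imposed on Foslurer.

Prior conviction enhancement: +11 months
Offense while on release enhancement: +13 months
Use of a weapon enhancement: +25 months
Adjusted term: 35 months + 11 months + 13 months + 25 months = 84 months
Cooperation with authorities reduction: 25% of 84 months = 21 months (rounded down)
After reduction: 84 − 21 = 63 months
Less pre-trial detention credit: 63 months − 14 months = 49 months
Cap at 45 months: 49 months exceeds the cap → 45 months
Minimum 10 months: 45 months meets the minimum, no increase.

45 months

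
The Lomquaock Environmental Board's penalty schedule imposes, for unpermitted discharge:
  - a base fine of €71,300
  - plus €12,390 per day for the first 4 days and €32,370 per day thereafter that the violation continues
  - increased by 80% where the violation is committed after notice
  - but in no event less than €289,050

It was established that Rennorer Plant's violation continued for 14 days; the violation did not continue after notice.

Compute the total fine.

€444,560

First 4 days: 4 × €12,390 = €49,560
Remaining days: (14 − 4) × €32,370 = €323,700
Per-day component: €49,560 + €323,700 = €373,260
Base plus per-day: €71,300 + €373,260 = €444,560
The violation did not continue after notice: no 80% increase.
Minimum €289,050: €444,560 meets the minimum, no increase.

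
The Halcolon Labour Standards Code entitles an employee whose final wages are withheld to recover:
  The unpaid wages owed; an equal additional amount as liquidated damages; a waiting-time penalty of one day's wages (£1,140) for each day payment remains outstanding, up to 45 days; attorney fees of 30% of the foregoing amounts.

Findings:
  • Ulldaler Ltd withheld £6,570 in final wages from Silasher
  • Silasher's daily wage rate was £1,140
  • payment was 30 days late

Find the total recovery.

Liquidated damages (equal amount): £6,570
Penalty days: min(30, 45) = 30
Waiting-time penalty: 30 × £1,140 = £34,200
Subtotal: £6,570 + £6,570 + £34,200 = £47,340
Attorney fees: 30% of £47,340 = £14,202
Total award: £47,340 + £14,202 = £61,542

£61,542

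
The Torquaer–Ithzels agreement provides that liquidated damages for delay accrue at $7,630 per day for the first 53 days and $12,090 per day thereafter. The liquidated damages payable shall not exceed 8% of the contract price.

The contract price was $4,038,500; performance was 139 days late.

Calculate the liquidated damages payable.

First 53 days: 53 × $7,630 = $404,390
Remaining days: (139 − 53) × $12,090 = $1,039,740
Accrued per-day damages: $404,390 + $1,039,740 = $1,444,130
Cap: 8% of $4,038,500 = $323,080
Cap at $323,080: $1,444,130 exceeds the cap → $323,080

$323,080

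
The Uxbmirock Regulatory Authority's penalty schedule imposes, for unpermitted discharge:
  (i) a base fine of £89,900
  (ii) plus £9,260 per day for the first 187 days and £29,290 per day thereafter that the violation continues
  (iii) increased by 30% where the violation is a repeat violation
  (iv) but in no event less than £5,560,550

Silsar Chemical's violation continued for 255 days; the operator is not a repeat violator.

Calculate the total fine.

First 187 days: 187 × £9,260 = £1,731,620
Remaining days: (255 − 187) × £29,290 = £1,991,720
Per-day component: £1,731,620 + £1,991,720 = £3,723,340
Base plus per-day: £89,900 + £3,723,340 = £3,813,240
The operator is not a repeat violator: no 30% increase.
Minimum £5,560,550: £3,813,240 is below the minimum → £5,560,550

£5,560,550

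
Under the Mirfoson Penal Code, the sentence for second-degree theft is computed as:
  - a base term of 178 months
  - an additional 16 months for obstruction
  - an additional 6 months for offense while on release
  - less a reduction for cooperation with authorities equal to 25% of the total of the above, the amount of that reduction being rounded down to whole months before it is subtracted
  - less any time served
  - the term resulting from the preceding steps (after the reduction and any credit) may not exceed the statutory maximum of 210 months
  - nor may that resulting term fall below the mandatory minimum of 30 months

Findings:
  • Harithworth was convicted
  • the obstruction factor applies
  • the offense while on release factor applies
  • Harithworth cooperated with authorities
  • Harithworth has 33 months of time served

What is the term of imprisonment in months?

117 months

Obstruction enhancement: +16 months
Offense while on release enhancement: +6 months
Adjusted term: 178 months + 16 months + 6 months = 200 months
Cooperation with authorities reduction: 25% of 200 months = 50 months (rounded down)
After reduction: 200 − 50 = 150 months
Less time served: 150 months − 33 months = 117 months
Cap at 210 months: 117 months is within the cap, no reduction.
Minimum 30 months: 117 months meets the minimum, no increase.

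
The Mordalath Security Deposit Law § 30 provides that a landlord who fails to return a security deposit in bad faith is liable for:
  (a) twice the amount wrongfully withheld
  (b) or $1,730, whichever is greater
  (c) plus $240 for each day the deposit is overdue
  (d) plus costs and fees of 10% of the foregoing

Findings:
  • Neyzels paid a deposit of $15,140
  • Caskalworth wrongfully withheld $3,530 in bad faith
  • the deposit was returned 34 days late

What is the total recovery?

Recovery: $16,742

Doubled: 2 × $3,530 = $7,060
Minimum $1,730: $7,060 meets the minimum, no increase.
Late-return penalty: 34 × $240 = $8,160
Damages plus late penalty: $7,060 + $8,160 = $15,220
Costs and fees: 10% of $15,220 = $1,522
Total recovery: $15,220 + $1,522 = $16,742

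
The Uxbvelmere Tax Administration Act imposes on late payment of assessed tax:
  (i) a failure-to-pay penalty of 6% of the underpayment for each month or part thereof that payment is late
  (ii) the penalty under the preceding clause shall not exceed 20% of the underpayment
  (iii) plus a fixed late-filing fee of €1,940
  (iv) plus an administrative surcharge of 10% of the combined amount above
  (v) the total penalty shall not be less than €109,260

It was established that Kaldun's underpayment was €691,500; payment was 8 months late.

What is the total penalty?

Accrued rate: 6% × 8 = 48%, capped at 20% → 20%
Failure-to-pay penalty: 20% of €691,500 = €138,300
Penalty before surcharge: €138,300 + €1,940 = €140,240
Administrative surcharge: 10% of €140,240 = €14,024
Total penalty: €140,240 + €14,024 = €154,264
Minimum €109,260: €154,264 meets the minimum, no increase.

€154,264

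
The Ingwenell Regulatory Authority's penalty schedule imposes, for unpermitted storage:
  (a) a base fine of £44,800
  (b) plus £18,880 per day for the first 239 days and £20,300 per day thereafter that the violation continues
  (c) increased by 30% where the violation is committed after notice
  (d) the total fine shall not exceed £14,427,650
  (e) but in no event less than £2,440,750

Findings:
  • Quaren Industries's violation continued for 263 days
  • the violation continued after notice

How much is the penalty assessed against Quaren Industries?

First 239 days: 239 × £18,880 = £4,512,320
Remaining days: (263 − 239) × £20,300 = £487,200
Per-day component: £4,512,320 + £487,200 = £4,999,520
Base plus per-day: £44,800 + £4,999,520 = £5,044,320
Enhancement: 30% of £5,044,320 = £1,513,296
Enhanced fine: £5,044,320 + £1,513,296 = £6,557,616
Cap at £14,427,650: £6,557,616 is within the cap, no reduction.
Minimum £2,440,750: £6,557,616 meets the minimum, no increase.

£6,557,616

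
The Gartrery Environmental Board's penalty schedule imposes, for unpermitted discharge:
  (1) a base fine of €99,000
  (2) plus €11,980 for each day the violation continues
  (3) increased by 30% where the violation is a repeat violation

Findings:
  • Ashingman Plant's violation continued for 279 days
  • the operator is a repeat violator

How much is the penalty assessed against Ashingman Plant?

€4,473,846

Per-day component: 279 × €11,980 = €3,342,420
Base plus per-day: €99,000 + €3,342,420 = €3,441,420
Enhancement: 30% of €3,441,420 = €1,032,426
Enhanced fine: €3,441,420 + €1,032,426 = €4,473,846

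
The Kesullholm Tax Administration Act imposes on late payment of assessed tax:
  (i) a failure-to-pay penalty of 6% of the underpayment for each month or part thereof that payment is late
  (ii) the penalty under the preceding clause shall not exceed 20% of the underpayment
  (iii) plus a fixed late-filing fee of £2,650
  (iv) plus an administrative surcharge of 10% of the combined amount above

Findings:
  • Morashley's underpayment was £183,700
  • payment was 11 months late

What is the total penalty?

Accrued rate: 6% × 11 = 66%, capped at 20% → 20%
Failure-to-pay penalty: 20% of £183,700 = £36,740
Penalty before surcharge: £36,740 + £2,650 = £39,390
Administrative surcharge: 10% of £39,390 = £3,939
Total penalty: £39,390 + £3,939 = £43,329

£43,329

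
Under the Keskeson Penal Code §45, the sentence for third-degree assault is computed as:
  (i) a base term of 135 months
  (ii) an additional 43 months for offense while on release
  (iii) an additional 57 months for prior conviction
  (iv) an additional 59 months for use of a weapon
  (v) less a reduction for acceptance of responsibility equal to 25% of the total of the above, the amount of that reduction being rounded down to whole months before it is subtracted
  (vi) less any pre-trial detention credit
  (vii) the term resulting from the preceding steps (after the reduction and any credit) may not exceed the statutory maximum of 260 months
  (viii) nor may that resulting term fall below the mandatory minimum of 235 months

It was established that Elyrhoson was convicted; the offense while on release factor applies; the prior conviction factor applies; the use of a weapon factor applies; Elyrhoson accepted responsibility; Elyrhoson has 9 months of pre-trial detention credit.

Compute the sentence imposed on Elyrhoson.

Offense while on release enhancement: +43 months
Prior conviction enhancement: +57 months
Use of a weapon enhancement: +59 months
Adjusted term: 135 months + 43 months + 57 months + 59 months = 294 months
Acceptance of responsibility reduction: 25% of 294 months = 73 months (rounded down)
After reduction: 294 − 73 = 221 months
Less pre-trial detention credit: 221 months − 9 months = 212 months
Cap at 260 months: 212 months is within the cap, no reduction.
Minimum 235 months: 212 months is below the minimum → 235 months

235 months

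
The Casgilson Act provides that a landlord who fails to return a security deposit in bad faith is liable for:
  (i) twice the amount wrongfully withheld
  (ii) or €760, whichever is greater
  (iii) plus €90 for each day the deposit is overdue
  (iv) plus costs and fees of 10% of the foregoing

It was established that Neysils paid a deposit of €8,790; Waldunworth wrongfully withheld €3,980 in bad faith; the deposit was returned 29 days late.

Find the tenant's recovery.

Doubled: 2 × €3,980 = €7,960
Minimum €760: €7,960 meets the minimum, no increase.
Late-return penalty: 29 × €90 = €2,610
Damages plus late penalty: €7,960 + €2,610 = €10,570
Costs and fees: 10% of €10,570 = €1,057
Total recovery: €10,570 + €1,057 = €11,627

€11,627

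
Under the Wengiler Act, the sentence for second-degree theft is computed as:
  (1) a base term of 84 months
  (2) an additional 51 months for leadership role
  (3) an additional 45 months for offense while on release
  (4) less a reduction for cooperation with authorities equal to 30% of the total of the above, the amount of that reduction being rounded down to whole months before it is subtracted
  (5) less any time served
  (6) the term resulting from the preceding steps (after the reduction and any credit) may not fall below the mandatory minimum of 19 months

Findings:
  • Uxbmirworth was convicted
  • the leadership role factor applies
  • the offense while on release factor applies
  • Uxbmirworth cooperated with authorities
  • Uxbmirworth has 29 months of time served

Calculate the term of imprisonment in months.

Leadership role enhancement: +51 months
Offense while on release enhancement: +45 months
Adjusted term: 84 months + 51 months + 45 months = 180 months
Cooperation with authorities reduction: 30% of 180 months = 54 months (rounded down)
After reduction: 180 − 54 = 126 months
Less time served: 126 months − 29 months = 97 months
Minimum 19 months: 97 months meets the minimum, no increase.

97 months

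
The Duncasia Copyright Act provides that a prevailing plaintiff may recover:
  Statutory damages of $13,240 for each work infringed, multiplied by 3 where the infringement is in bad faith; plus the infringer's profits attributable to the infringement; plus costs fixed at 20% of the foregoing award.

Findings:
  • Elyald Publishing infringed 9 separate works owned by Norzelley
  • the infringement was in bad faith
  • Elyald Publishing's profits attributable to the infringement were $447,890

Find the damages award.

$966,444

Statutory damages: 9 × $13,240 = $119,160
Trebled: 3 × $119,160 = $357,480
Combined award: $357,480 + $447,890 = $805,370
Costs: 20% of $805,370 = $161,074
Award plus costs: $805,370 + $161,074 = $966,444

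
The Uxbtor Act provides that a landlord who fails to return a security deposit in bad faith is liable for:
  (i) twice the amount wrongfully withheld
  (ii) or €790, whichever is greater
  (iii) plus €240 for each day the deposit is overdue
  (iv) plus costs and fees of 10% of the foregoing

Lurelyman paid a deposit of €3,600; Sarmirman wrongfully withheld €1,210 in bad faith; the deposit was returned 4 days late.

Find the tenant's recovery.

€3,718

Doubled: 2 × €1,210 = €2,420
Minimum €790: €2,420 meets the minimum, no increase.
Late-return penalty: 4 × €240 = €960
Damages plus late penalty: €2,420 + €960 = €3,380
Costs and fees: 10% of €3,380 = €338
Total recovery: €3,380 + €338 = €3,718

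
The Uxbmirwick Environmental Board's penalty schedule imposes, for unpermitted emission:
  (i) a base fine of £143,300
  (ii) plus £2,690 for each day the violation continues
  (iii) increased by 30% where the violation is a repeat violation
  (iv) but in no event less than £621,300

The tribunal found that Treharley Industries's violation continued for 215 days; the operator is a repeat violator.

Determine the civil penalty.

Per-day component: 215 × £2,690 = £578,350
Base plus per-day: £143,300 + £578,350 = £721,650
Enhancement: 30% of £721,650 = £216,495
Enhanced fine: £721,650 + £216,495 = £938,145
Minimum £621,300: £938,145 meets the minimum, no increase.

£938,145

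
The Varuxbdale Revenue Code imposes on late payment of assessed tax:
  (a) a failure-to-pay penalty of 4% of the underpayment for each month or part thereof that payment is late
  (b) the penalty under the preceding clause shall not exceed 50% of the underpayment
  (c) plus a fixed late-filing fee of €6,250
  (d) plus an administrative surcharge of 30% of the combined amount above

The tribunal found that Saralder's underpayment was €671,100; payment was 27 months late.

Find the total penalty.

Accrued rate: 4% × 27 = 108%, capped at 50% → 50%
Failure-to-pay penalty: 50% of €671,100 = €335,550
Penalty before surcharge: €335,550 + €6,250 = €341,800
Administrative surcharge: 30% of €341,800 = €102,540
Total penalty: €341,800 + €102,540 = €444,340

Penalty: €444,340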